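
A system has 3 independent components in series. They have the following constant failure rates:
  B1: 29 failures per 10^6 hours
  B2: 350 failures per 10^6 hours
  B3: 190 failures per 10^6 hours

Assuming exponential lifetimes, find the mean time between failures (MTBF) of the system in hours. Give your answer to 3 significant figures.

Series of exponential components: λ_sys = Σ λ_i
λ_sys = 0.000029 + 0.00035 + 0.00019 = 5.6900e-04 /h
MTBF = 1 / λ_sys = 1760 h

1760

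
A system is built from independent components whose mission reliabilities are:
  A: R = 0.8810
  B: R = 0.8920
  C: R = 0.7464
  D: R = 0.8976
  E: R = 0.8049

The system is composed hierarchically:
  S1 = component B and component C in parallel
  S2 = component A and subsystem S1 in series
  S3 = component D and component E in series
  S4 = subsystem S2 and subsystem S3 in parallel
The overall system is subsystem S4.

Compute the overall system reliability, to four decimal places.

0.9603

Parallel (B and C): 1 − (1 − 0.892000)(1 − 0.746400) = 0.972611
Series (A and [0.972611]): 0.881000 × 0.972611 = 0.856870
Series (D and E): 0.897600 × 0.804900 = 0.722478
Parallel ([0.856870] and [0.722478]): 1 − (1 − 0.856870)(1 − 0.722478) = 0.9603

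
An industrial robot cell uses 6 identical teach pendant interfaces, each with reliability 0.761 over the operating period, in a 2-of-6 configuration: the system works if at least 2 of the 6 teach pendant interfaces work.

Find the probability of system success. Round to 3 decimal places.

R = Σ_{i=2}^{6} C(6,i) p^i (1−p)^{6−i} with p = 0.761
C(6,2)·0.761^2·0.239^4 = 0.02834
C(6,3)·0.761^3·0.239^3 = 0.12033
C(6,4)·0.761^4·0.239^2 = 0.28736
C(6,5)·0.761^5·0.239^1 = 0.36599
C(6,6)·0.761^6·0.239^0 = 0.19423
Sum = 0.996

0.996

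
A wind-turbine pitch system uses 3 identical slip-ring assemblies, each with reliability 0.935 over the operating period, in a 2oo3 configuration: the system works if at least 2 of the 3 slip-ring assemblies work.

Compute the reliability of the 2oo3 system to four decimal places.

R = Σ_{i=2}^{3} C(3,i) p^i (1−p)^{3−i} with p = 0.935
C(3,2)·0.935^2·0.065^1 = 0.170474
C(3,3)·0.935^3·0.065^0 = 0.817400
Sum = 0.9879

0.9879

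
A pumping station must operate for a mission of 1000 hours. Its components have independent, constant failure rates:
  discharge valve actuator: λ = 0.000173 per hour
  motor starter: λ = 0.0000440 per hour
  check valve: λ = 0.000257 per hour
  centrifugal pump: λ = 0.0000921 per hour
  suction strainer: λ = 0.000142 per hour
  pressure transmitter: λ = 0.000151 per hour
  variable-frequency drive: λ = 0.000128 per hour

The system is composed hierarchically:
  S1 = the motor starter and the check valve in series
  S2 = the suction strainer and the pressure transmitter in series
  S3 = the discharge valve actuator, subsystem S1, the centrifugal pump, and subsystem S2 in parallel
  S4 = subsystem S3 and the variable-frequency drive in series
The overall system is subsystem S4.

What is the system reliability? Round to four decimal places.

R(discharge valve actuator) = exp(−0.000173 × 1000) = 0.841138
R(motor starter) = exp(−0.0000440 × 1000) = 0.956954
R(check valve) = exp(−0.000257 × 1000) = 0.773368
R(centrifugal pump) = exp(−0.0000921 × 1000) = 0.912014
R(suction strainer) = exp(−0.000142 × 1000) = 0.867621
R(pressure transmitter) = exp(−0.000151 × 1000) = 0.859848
R(variable-frequency drive) = exp(−0.000128 × 1000) = 0.879853
Series (motor starter and check valve): 0.956954 × 0.773368 = 0.740078
Series (suction strainer and pressure transmitter): 0.867621 × 0.859848 = 0.746022
Parallel (discharge valve actuator, [0.740078], centrifugal pump, and [0.746022]): 1 − (1 − 0.841138)(1 − 0.740078)(1 − 0.912014)(1 − 0.746022) = 0.999077
Series ([0.999077] and variable-frequency drive): 0.999077 × 0.879853 = 0.8790

0.8790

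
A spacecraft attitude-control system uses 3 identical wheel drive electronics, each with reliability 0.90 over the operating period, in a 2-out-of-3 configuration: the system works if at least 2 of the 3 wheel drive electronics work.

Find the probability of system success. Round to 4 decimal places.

0.9720

R = Σ_{i=2}^{3} C(3,i) p^i (1−p)^{3−i} with p = 0.90
C(3,2)·0.90^2·0.10^1 = 0.243000
C(3,3)·0.90^3·0.10^0 = 0.729000
Sum = 0.9720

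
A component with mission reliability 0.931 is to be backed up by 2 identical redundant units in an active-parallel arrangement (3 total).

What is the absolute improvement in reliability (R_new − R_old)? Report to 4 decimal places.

R_before = 0.931
R_after = 1 − (1 − 0.931)^3 = 0.9997
ΔR = 0.9997 − 0.931 = 0.0687

0.0687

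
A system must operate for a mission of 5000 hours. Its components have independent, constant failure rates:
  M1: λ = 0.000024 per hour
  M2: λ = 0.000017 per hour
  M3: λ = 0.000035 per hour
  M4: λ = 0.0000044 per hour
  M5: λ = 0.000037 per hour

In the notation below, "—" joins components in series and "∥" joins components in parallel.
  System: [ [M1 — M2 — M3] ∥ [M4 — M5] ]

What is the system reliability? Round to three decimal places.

0.941

R(M1) = exp(−0.000024 × 5000) = 0.88692
R(M2) = exp(−0.000017 × 5000) = 0.91851
R(M3) = exp(−0.000035 × 5000) = 0.83946
R(M4) = exp(−0.0000044 × 5000) = 0.97824
R(M5) = exp(−0.000037 × 5000) = 0.83110
Series (M1, M2, and M3): 0.88692 × 0.91851 × 0.83946 = 0.68386
Series (M4 and M5): 0.97824 × 0.83110 = 0.81302
Parallel ([0.68386] and [0.81302]): 1 − (1 − 0.68386)(1 − 0.81302) = 0.941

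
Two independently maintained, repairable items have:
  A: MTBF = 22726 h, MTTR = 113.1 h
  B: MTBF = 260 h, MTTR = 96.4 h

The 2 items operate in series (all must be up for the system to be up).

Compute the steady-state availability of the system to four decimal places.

0.7259

A(A) = MTBF/(MTBF+MTTR) = 22726/(22726+113.1) = 0.995048
A(B) = MTBF/(MTBF+MTTR) = 260/(260+96.4) = 0.729517
Series availability: 0.995048 × 0.729517 = 0.7259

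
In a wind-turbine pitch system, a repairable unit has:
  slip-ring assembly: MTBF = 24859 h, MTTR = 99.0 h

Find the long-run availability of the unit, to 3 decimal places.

A(slip-ring assembly) = MTBF/(MTBF+MTTR) = 24859/(24859+99.0) = 0.996

0.996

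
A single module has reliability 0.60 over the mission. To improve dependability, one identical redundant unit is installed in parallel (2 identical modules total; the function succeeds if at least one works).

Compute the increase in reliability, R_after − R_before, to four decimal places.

0.2400

R_before = 0.60
R_after = 1 − (1 − 0.60)^2 = 0.8400
ΔR = 0.8400 − 0.60 = 0.2400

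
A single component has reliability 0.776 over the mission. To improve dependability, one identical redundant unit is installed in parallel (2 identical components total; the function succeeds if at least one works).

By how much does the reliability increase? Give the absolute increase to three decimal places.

R_before = 0.776
R_after = 1 − (1 − 0.776)^2 = 0.950
ΔR = 0.950 − 0.776 = 0.174

0.174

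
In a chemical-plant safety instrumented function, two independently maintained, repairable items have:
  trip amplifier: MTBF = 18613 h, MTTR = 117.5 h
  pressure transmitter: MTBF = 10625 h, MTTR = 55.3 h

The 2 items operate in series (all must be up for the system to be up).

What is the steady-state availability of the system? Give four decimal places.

0.9886

A(trip amplifier) = MTBF/(MTBF+MTTR) = 18613/(18613+117.5) = 0.993727
A(pressure transmitter) = MTBF/(MTBF+MTTR) = 10625/(10625+55.3) = 0.994822
Series availability: 0.993727 × 0.994822 = 0.9886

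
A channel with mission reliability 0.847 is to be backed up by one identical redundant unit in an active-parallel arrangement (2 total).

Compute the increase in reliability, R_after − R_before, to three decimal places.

0.130

R_before = 0.847
R_after = 1 − (1 − 0.847)^2 = 0.977
ΔR = 0.977 − 0.847 = 0.130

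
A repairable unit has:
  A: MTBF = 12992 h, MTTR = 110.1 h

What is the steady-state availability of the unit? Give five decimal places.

A(A) = MTBF/(MTBF+MTTR) = 12992/(12992+110.1) = 0.99160

0.99160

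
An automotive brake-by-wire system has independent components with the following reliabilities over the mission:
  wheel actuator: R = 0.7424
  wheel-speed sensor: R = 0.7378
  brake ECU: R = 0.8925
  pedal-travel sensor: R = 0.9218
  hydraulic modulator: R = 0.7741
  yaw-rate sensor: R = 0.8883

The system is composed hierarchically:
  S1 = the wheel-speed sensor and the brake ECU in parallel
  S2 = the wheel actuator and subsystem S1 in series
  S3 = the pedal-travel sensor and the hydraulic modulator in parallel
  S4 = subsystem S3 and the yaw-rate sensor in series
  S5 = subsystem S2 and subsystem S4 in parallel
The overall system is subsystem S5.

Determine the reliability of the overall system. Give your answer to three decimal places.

Parallel (wheel-speed sensor and brake ECU): 1 − (1 − 0.73780)(1 − 0.89250) = 0.97181
Series (wheel actuator and [0.97181]): 0.74240 × 0.97181 = 0.72147
Parallel (pedal-travel sensor and hydraulic modulator): 1 − (1 − 0.92180)(1 − 0.77410) = 0.98233
Series ([0.98233] and yaw-rate sensor): 0.98233 × 0.88830 = 0.87260
Parallel ([0.72147] and [0.87260]): 1 − (1 − 0.72147)(1 − 0.87260) = 0.965

0.965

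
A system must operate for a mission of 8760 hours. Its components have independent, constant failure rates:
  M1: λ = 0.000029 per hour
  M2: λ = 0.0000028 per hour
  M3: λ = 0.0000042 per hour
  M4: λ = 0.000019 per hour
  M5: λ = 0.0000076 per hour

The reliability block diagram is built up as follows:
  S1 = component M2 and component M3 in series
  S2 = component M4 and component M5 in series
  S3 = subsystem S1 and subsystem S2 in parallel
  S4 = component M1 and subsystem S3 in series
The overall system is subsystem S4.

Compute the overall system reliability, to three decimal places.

0.766

R(M1) = exp(−0.000029 × 8760) = 0.77566
R(M2) = exp(−0.0000028 × 8760) = 0.97577
R(M3) = exp(−0.0000042 × 8760) = 0.96388
R(M4) = exp(−0.000019 × 8760) = 0.84667
R(M5) = exp(−0.0000076 × 8760) = 0.93559
Series (M2 and M3): 0.97577 × 0.96388 = 0.94053
Series (M4 and M5): 0.84667 × 0.93559 = 0.79214
Parallel ([0.94053] and [0.79214]): 1 − (1 − 0.94053)(1 − 0.79214) = 0.98764
Series (M1 and [0.98764]): 0.77566 × 0.98764 = 0.766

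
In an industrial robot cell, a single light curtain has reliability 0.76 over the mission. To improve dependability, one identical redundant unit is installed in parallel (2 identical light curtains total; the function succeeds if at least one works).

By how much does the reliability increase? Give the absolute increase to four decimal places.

R_before = 0.76
R_after = 1 − (1 − 0.76)^2 = 0.9424
ΔR = 0.9424 − 0.76 = 0.1824

0.1824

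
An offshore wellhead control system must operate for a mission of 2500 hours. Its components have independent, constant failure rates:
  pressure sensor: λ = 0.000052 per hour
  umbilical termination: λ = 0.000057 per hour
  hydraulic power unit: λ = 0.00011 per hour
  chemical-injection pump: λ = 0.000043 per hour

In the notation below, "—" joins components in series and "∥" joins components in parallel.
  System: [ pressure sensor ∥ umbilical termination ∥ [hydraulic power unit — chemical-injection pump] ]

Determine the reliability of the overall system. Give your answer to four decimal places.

0.9949

R(pressure sensor) = exp(−0.000052 × 2500) = 0.878095
R(umbilical termination) = exp(−0.000057 × 2500) = 0.867188
R(hydraulic power unit) = exp(−0.00011 × 2500) = 0.759572
R(chemical-injection pump) = exp(−0.000043 × 2500) = 0.898077
Series (hydraulic power unit and chemical-injection pump): 0.759572 × 0.898077 = 0.682154
Parallel (pressure sensor, umbilical termination, and [0.682154]): 1 − (1 − 0.878095)(1 − 0.867188)(1 − 0.682154) = 0.9949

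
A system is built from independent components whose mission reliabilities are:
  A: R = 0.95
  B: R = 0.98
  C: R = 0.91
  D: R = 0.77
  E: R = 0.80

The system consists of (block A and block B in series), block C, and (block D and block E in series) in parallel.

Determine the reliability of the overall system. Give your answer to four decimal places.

Series (A and B): 0.950000 × 0.980000 = 0.931000
Series (D and E): 0.770000 × 0.800000 = 0.616000
Parallel ([0.931000], C, and [0.616000]): 1 − (1 − 0.931000)(1 − 0.910000)(1 − 0.616000) = 0.9976

0.9976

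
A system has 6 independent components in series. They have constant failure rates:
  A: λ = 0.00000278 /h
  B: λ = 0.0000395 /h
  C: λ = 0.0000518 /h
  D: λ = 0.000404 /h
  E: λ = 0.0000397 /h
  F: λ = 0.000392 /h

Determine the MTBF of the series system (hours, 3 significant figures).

Series of exponential components: λ_sys = Σ λ_i
λ_sys = 0.00000278 + 0.0000395 + 0.0000518 + 0.000404 + 0.0000397 + 0.000392 = 9.2978e-04 /h
MTBF = 1 / λ_sys = 1080 h

1080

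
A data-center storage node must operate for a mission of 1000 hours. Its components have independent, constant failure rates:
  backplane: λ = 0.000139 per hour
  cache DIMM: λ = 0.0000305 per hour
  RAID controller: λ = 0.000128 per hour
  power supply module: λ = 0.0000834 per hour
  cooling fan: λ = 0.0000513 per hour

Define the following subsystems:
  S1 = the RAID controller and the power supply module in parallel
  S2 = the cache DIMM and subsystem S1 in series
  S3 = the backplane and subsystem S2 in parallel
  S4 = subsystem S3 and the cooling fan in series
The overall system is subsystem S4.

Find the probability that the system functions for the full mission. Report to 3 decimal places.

R(backplane) = exp(−0.000139 × 1000) = 0.87023
R(cache DIMM) = exp(−0.0000305 × 1000) = 0.96996
R(RAID controller) = exp(−0.000128 × 1000) = 0.87985
R(power supply module) = exp(−0.0000834 × 1000) = 0.91998
R(cooling fan) = exp(−0.0000513 × 1000) = 0.94999
Parallel (RAID controller and power supply module): 1 − (1 − 0.87985)(1 − 0.91998) = 0.99039
Series (cache DIMM and [0.99039]): 0.96996 × 0.99039 = 0.96064
Parallel (backplane and [0.96064]): 1 − (1 − 0.87023)(1 − 0.96064) = 0.99489
Series ([0.99489] and cooling fan): 0.99489 × 0.94999 = 0.945

0.945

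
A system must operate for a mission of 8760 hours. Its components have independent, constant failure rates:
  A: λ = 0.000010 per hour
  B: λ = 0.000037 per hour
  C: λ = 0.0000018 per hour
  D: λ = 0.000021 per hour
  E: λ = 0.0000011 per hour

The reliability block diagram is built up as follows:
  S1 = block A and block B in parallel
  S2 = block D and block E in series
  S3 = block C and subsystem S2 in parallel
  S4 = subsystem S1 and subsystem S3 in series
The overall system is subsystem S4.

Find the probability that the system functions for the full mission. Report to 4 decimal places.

R(A) = exp(−0.000010 × 8760) = 0.916127
R(B) = exp(−0.000037 × 8760) = 0.723163
R(C) = exp(−0.0000018 × 8760) = 0.984356
R(D) = exp(−0.000021 × 8760) = 0.831969
R(E) = exp(−0.0000011 × 8760) = 0.990410
Parallel (A and B): 1 − (1 − 0.916127)(1 − 0.723163) = 0.976781
Series (D and E): 0.831969 × 0.990410 = 0.823990
Parallel (C and [0.823990]): 1 − (1 − 0.984356)(1 − 0.823990) = 0.997246
Series ([0.976781] and [0.997246]): 0.976781 × 0.997246 = 0.9741

0.9741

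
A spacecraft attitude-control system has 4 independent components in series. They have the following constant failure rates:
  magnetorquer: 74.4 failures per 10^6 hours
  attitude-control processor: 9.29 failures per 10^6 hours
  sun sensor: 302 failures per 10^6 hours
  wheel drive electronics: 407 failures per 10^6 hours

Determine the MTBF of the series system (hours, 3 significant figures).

Series of exponential components: λ_sys = Σ λ_i
λ_sys = 0.0000744 + 0.00000929 + 0.000302 + 0.000407 = 7.9269e-04 /h
MTBF = 1 / λ_sys = 1260 h

1260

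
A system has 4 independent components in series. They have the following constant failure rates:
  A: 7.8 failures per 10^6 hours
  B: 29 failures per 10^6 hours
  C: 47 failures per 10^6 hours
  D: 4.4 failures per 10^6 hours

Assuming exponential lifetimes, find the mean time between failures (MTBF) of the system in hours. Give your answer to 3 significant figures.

Series of exponential components: λ_sys = Σ λ_i
λ_sys = 0.0000078 + 0.000029 + 0.000047 + 0.0000044 = 8.8200e-05 /h
MTBF = 1 / λ_sys = 11300 h

11300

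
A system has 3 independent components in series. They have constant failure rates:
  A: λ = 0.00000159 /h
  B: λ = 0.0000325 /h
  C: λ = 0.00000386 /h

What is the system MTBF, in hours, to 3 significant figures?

Series of exponential components: λ_sys = Σ λ_i
λ_sys = 0.00000159 + 0.0000325 + 0.00000386 = 3.7950e-05 /h
MTBF = 1 / λ_sys = 26400 h

26400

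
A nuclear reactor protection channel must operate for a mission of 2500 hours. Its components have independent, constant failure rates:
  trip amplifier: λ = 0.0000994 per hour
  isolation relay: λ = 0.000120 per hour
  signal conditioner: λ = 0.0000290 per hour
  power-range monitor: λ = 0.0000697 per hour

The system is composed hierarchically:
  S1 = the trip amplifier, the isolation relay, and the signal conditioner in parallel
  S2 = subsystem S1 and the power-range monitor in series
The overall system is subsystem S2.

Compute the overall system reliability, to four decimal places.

R(trip amplifier) = exp(−0.0000994 × 2500) = 0.779970
R(isolation relay) = exp(−0.000120 × 2500) = 0.740818
R(signal conditioner) = exp(−0.0000290 × 2500) = 0.930066
R(power-range monitor) = exp(−0.0000697 × 2500) = 0.840087
Parallel (trip amplifier, isolation relay, and signal conditioner): 1 − (1 − 0.779970)(1 − 0.740818)(1 − 0.930066) = 0.996012
Series ([0.996012] and power-range monitor): 0.996012 × 0.840087 = 0.8367

0.8367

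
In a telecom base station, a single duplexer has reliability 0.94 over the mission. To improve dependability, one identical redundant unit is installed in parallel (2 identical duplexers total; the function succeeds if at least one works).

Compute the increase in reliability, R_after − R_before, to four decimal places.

R_before = 0.94
R_after = 1 − (1 − 0.94)^2 = 0.9964
ΔR = 0.9964 − 0.94 = 0.0564

0.0564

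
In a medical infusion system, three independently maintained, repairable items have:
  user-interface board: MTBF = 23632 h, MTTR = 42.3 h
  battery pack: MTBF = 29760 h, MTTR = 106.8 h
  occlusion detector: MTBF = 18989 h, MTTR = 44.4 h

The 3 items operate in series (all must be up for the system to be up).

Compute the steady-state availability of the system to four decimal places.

0.9923

A(user-interface board) = MTBF/(MTBF+MTTR) = 23632/(23632+42.3) = 0.998213
A(battery pack) = MTBF/(MTBF+MTTR) = 29760/(29760+106.8) = 0.996424
A(occlusion detector) = MTBF/(MTBF+MTTR) = 18989/(18989+44.4) = 0.997667
Series availability: 0.998213 × 0.996424 × 0.997667 = 0.9923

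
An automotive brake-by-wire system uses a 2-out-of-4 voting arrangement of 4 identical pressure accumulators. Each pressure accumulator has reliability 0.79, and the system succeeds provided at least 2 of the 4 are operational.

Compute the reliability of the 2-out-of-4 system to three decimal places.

R = Σ_{i=2}^{4} C(4,i) p^i (1−p)^{4−i} with p = 0.79
C(4,2)·0.79^2·0.21^2 = 0.16514
C(4,3)·0.79^3·0.21^1 = 0.41415
C(4,4)·0.79^4·0.21^0 = 0.38950
Sum = 0.969

0.969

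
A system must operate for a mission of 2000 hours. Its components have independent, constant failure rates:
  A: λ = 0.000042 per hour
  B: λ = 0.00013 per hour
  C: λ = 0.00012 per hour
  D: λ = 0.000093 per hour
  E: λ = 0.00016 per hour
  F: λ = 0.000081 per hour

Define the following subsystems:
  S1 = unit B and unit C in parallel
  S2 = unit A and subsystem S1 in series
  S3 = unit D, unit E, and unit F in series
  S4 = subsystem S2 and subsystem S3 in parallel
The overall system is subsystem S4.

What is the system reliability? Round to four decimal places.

0.9389

R(A) = exp(−0.000042 × 2000) = 0.919431
R(B) = exp(−0.00013 × 2000) = 0.771052
R(C) = exp(−0.00012 × 2000) = 0.786628
R(D) = exp(−0.000093 × 2000) = 0.830274
R(E) = exp(−0.00016 × 2000) = 0.726149
R(F) = exp(−0.000081 × 2000) = 0.850441
Parallel (B and C): 1 − (1 − 0.771052)(1 − 0.786628) = 0.951149
Series (A and [0.951149]): 0.919431 × 0.951149 = 0.874516
Series (D, E, and F): 0.830274 × 0.726149 × 0.850441 = 0.512733
Parallel ([0.874516] and [0.512733]): 1 − (1 − 0.874516)(1 − 0.512733) = 0.9389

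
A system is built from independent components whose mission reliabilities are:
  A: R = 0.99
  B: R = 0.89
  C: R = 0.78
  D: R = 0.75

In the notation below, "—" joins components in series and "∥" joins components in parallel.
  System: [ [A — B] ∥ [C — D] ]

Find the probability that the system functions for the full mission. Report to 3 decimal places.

Series (A and B): 0.99000 × 0.89000 = 0.88110
Series (C and D): 0.78000 × 0.75000 = 0.58500
Parallel ([0.88110] and [0.58500]): 1 − (1 − 0.88110)(1 − 0.58500) = 0.951

0.951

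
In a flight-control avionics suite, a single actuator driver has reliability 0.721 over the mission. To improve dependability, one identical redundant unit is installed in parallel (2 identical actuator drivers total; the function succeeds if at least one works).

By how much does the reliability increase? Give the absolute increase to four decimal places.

R_before = 0.721
R_after = 1 − (1 − 0.721)^2 = 0.9222
ΔR = 0.9222 − 0.721 = 0.2012

0.2012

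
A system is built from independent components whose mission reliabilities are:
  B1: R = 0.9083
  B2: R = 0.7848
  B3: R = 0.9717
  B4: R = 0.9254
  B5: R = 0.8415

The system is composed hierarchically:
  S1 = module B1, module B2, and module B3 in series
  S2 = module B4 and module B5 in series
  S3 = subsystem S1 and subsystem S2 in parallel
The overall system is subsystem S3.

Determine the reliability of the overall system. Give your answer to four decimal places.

0.9320

Series (B1, B2, and B3): 0.908300 × 0.784800 × 0.971700 = 0.692661
Series (B4 and B5): 0.925400 × 0.841500 = 0.778724
Parallel ([0.692661] and [0.778724]): 1 − (1 − 0.692661)(1 − 0.778724) = 0.9320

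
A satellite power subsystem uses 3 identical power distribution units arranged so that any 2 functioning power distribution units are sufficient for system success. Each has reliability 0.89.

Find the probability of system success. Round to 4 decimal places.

0.9664

R = Σ_{i=2}^{3} C(3,i) p^i (1−p)^{3−i} with p = 0.89
C(3,2)·0.89^2·0.11^1 = 0.261393
C(3,3)·0.89^3·0.11^0 = 0.704969
Sum = 0.9664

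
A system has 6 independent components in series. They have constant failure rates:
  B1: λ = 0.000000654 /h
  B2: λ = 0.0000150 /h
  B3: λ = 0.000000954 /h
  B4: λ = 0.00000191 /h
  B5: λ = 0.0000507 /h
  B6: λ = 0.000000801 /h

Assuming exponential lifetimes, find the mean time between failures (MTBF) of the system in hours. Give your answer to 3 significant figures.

14300

Series of exponential components: λ_sys = Σ λ_i
λ_sys = 0.000000654 + 0.0000150 + 0.000000954 + 0.00000191 + 0.0000507 + 0.000000801 = 7.0019e-05 /h
MTBF = 1 / λ_sys = 14300 h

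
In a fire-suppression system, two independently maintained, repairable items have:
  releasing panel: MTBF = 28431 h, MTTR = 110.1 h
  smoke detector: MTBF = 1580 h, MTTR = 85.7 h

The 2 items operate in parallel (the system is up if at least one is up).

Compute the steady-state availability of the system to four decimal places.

0.9998

A(releasing panel) = MTBF/(MTBF+MTTR) = 28431/(28431+110.1) = 0.996142
A(smoke detector) = MTBF/(MTBF+MTTR) = 1580/(1580+85.7) = 0.948550
Parallel availability: 1 − (1 − 0.996142)(1 − 0.948550) = 0.9998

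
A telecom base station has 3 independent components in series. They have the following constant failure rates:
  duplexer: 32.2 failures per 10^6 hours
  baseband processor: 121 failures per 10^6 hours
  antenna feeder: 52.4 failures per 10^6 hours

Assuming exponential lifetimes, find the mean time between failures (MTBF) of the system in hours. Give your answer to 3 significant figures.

Series of exponential components: λ_sys = Σ λ_i
λ_sys = 0.0000322 + 0.000121 + 0.0000524 = 2.0560e-04 /h
MTBF = 1 / λ_sys = 4860 h

4860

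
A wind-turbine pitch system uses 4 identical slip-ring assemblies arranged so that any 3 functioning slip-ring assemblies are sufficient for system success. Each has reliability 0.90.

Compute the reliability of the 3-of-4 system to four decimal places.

0.9477

R = Σ_{i=3}^{4} C(4,i) p^i (1−p)^{4−i} with p = 0.90
C(4,3)·0.90^3·0.10^1 = 0.291600
C(4,4)·0.90^4·0.10^0 = 0.656100
Sum = 0.9477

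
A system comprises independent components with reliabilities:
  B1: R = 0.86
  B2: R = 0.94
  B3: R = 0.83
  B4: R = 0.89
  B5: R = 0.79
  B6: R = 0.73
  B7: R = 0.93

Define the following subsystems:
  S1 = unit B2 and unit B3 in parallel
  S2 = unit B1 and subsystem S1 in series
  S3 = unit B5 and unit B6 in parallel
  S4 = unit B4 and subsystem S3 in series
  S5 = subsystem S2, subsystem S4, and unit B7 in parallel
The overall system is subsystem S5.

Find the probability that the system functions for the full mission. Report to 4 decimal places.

0.9983

Parallel (B2 and B3): 1 − (1 − 0.940000)(1 − 0.830000) = 0.989800
Series (B1 and [0.989800]): 0.860000 × 0.989800 = 0.851228
Parallel (B5 and B6): 1 − (1 − 0.790000)(1 − 0.730000) = 0.943300
Series (B4 and [0.943300]): 0.890000 × 0.943300 = 0.839537
Parallel ([0.851228], [0.839537], and B7): 1 − (1 − 0.851228)(1 − 0.839537)(1 − 0.930000) = 0.9983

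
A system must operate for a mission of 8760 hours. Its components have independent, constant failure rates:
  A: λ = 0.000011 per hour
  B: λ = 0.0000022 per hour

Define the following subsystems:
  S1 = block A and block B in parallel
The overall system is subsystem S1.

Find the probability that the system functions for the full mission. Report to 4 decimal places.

0.9982

R(A) = exp(−0.000011 × 8760) = 0.908137
R(B) = exp(−0.0000022 × 8760) = 0.980913
Parallel (A and B): 1 − (1 − 0.908137)(1 − 0.980913) = 0.9982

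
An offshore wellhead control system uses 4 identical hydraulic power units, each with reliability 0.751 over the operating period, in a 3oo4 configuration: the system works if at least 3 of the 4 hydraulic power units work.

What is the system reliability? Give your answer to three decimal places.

R = Σ_{i=3}^{4} C(4,i) p^i (1−p)^{4−i} with p = 0.751
C(4,3)·0.751^3·0.249^1 = 0.42187
C(4,4)·0.751^4·0.249^0 = 0.31810
Sum = 0.740

0.740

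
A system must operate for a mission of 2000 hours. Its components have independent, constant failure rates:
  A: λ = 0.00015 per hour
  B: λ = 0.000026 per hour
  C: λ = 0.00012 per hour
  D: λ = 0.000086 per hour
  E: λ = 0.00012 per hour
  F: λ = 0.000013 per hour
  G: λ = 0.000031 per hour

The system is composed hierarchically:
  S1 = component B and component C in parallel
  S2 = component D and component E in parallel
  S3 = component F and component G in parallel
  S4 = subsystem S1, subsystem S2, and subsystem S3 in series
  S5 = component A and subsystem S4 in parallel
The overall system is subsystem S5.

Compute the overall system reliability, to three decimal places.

R(A) = exp(−0.00015 × 2000) = 0.74082
R(B) = exp(−0.000026 × 2000) = 0.94933
R(C) = exp(−0.00012 × 2000) = 0.78663
R(D) = exp(−0.000086 × 2000) = 0.84198
R(E) = exp(−0.00012 × 2000) = 0.78663
R(F) = exp(−0.000013 × 2000) = 0.97434
R(G) = exp(−0.000031 × 2000) = 0.93988
Parallel (B and C): 1 − (1 − 0.94933)(1 − 0.78663) = 0.98919
Parallel (D and E): 1 − (1 − 0.84198)(1 − 0.78663) = 0.96628
Parallel (F and G): 1 − (1 − 0.97434)(1 − 0.93988) = 0.99846
Series ([0.98919], [0.96628], and [0.99846]): 0.98919 × 0.96628 × 0.99846 = 0.95436
Parallel (A and [0.95436]): 1 − (1 − 0.74082)(1 − 0.95436) = 0.988

0.988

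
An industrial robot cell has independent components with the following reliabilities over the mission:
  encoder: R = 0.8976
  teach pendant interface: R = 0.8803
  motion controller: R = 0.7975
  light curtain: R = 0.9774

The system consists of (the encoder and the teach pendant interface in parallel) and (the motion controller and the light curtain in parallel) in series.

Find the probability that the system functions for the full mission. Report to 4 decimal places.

0.9832

Parallel (encoder and teach pendant interface): 1 − (1 − 0.897600)(1 − 0.880300) = 0.987743
Parallel (motion controller and light curtain): 1 − (1 − 0.797500)(1 − 0.977400) = 0.995424
Series ([0.987743] and [0.995424]): 0.987743 × 0.995424 = 0.9832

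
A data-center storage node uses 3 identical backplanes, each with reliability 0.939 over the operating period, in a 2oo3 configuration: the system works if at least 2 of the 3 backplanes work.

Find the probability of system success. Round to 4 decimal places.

R = Σ_{i=2}^{3} C(3,i) p^i (1−p)^{3−i} with p = 0.939
C(3,2)·0.939^2·0.061^1 = 0.161355
C(3,3)·0.939^3·0.061^0 = 0.827936
Sum = 0.9893

0.9893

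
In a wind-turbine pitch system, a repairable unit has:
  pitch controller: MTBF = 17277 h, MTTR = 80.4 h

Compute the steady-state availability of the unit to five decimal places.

0.99537

A(pitch controller) = MTBF/(MTBF+MTTR) = 17277/(17277+80.4) = 0.99537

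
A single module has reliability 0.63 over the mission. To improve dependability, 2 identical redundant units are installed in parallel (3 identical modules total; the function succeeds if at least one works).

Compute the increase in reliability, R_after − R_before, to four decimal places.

R_before = 0.63
R_after = 1 − (1 − 0.63)^3 = 0.9493
ΔR = 0.9493 − 0.63 = 0.3193

0.3193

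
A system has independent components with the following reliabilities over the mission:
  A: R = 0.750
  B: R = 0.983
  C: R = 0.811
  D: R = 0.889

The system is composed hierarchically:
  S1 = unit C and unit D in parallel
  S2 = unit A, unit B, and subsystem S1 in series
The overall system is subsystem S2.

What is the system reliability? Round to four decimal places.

0.7218

Parallel (C and D): 1 − (1 − 0.811000)(1 − 0.889000) = 0.979021
Series (A, B, and [0.979021]): 0.750000 × 0.983000 × 0.979021 = 0.7218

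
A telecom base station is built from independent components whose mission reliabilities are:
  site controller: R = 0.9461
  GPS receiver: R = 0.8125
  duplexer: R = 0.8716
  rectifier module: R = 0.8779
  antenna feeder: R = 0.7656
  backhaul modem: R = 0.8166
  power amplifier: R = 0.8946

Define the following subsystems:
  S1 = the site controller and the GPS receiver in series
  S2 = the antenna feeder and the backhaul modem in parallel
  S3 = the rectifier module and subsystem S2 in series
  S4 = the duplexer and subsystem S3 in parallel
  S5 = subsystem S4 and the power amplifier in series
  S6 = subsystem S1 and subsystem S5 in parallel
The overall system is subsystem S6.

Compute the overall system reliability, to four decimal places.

Series (site controller and GPS receiver): 0.946100 × 0.812500 = 0.768706
Parallel (antenna feeder and backhaul modem): 1 − (1 − 0.765600)(1 − 0.816600) = 0.957011
Series (rectifier module and [0.957011]): 0.877900 × 0.957011 = 0.840160
Parallel (duplexer and [0.840160]): 1 − (1 − 0.871600)(1 − 0.840160) = 0.979477
Series ([0.979477] and power amplifier): 0.979477 × 0.894600 = 0.876240
Parallel ([0.768706] and [0.876240]): 1 − (1 − 0.768706)(1 − 0.876240) = 0.9714

0.9714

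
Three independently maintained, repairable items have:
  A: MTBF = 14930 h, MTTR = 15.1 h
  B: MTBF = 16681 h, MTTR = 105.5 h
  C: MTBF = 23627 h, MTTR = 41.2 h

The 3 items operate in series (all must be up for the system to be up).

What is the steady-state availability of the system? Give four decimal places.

0.9910

A(A) = MTBF/(MTBF+MTTR) = 14930/(14930+15.1) = 0.998990
A(B) = MTBF/(MTBF+MTTR) = 16681/(16681+105.5) = 0.993715
A(C) = MTBF/(MTBF+MTTR) = 23627/(23627+41.2) = 0.998259
Series availability: 0.998990 × 0.993715 × 0.998259 = 0.9910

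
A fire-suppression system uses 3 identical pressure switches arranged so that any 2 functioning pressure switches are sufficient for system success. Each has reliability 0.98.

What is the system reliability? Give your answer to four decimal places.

0.9988

R = Σ_{i=2}^{3} C(3,i) p^i (1−p)^{3−i} with p = 0.98
C(3,2)·0.98^2·0.02^1 = 0.057624
C(3,3)·0.98^3·0.02^0 = 0.941192
Sum = 0.9988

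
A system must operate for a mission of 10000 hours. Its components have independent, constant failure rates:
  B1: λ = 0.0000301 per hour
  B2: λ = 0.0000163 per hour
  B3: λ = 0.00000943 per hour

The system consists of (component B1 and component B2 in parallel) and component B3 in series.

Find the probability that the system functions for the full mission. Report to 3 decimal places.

R(B1) = exp(−0.0000301 × 10000) = 0.74008
R(B2) = exp(−0.0000163 × 10000) = 0.84959
R(B3) = exp(−0.00000943 × 10000) = 0.91001
Parallel (B1 and B2): 1 − (1 − 0.74008)(1 − 0.84959) = 0.96091
Series ([0.96091] and B3): 0.96091 × 0.91001 = 0.874

0.874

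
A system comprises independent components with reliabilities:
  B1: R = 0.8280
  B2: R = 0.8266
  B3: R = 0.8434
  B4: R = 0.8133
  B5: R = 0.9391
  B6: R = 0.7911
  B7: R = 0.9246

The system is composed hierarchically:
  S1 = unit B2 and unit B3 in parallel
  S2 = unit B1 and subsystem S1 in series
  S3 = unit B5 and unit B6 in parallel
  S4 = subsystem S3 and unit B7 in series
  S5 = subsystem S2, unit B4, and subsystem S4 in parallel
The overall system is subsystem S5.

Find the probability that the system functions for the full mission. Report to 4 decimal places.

Parallel (B2 and B3): 1 − (1 − 0.826600)(1 − 0.843400) = 0.972846
Series (B1 and [0.972846]): 0.828000 × 0.972846 = 0.805516
Parallel (B5 and B6): 1 − (1 − 0.939100)(1 − 0.791100) = 0.987278
Series ([0.987278] and B7): 0.987278 × 0.924600 = 0.912837
Parallel ([0.805516], B4, and [0.912837]): 1 − (1 − 0.805516)(1 − 0.813300)(1 − 0.912837) = 0.9968

0.9968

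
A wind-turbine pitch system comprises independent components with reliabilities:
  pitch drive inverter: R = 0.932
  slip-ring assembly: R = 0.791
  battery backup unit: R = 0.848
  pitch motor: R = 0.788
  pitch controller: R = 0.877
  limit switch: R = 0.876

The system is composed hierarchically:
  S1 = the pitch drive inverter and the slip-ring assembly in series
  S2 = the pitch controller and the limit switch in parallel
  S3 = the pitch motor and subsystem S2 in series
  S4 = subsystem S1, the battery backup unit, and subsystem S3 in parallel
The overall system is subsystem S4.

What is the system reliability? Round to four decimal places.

0.9911

Series (pitch drive inverter and slip-ring assembly): 0.932000 × 0.791000 = 0.737212
Parallel (pitch controller and limit switch): 1 − (1 − 0.877000)(1 − 0.876000) = 0.984748
Series (pitch motor and [0.984748]): 0.788000 × 0.984748 = 0.775981
Parallel ([0.737212], battery backup unit, and [0.775981]): 1 − (1 − 0.737212)(1 − 0.848000)(1 − 0.775981) = 0.9911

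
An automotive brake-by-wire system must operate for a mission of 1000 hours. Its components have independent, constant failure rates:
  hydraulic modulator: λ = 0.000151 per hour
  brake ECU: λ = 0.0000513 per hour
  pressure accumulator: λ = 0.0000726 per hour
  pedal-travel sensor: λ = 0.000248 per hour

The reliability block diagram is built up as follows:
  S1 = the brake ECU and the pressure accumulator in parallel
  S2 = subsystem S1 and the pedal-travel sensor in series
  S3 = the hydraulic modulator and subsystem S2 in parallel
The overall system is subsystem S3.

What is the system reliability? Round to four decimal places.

0.9688

R(hydraulic modulator) = exp(−0.000151 × 1000) = 0.859848
R(brake ECU) = exp(−0.0000513 × 1000) = 0.949994
R(pressure accumulator) = exp(−0.0000726 × 1000) = 0.929973
R(pedal-travel sensor) = exp(−0.000248 × 1000) = 0.780360
Parallel (brake ECU and pressure accumulator): 1 − (1 − 0.949994)(1 − 0.929973) = 0.996498
Series ([0.996498] and pedal-travel sensor): 0.996498 × 0.780360 = 0.777627
Parallel (hydraulic modulator and [0.777627]): 1 − (1 − 0.859848)(1 − 0.777627) = 0.9688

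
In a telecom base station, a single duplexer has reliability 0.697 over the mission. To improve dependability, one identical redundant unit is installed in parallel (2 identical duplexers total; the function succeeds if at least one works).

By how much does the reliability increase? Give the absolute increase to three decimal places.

R_before = 0.697
R_after = 1 − (1 − 0.697)^2 = 0.908
ΔR = 0.908 − 0.697 = 0.211

0.211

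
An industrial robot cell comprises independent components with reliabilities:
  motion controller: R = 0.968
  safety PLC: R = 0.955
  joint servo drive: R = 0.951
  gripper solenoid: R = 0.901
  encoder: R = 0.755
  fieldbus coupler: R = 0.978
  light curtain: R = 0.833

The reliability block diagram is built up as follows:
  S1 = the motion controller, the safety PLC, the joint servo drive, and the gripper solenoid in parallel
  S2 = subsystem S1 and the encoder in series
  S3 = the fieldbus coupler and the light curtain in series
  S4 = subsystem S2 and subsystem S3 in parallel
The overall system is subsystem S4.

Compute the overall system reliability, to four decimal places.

0.9546

Parallel (motion controller, safety PLC, joint servo drive, and gripper solenoid): 1 − (1 − 0.968000)(1 − 0.955000)(1 − 0.951000)(1 − 0.901000) = 0.999993
Series ([0.999993] and encoder): 0.999993 × 0.755000 = 0.754995
Series (fieldbus coupler and light curtain): 0.978000 × 0.833000 = 0.814674
Parallel ([0.754995] and [0.814674]): 1 − (1 − 0.754995)(1 − 0.814674) = 0.9546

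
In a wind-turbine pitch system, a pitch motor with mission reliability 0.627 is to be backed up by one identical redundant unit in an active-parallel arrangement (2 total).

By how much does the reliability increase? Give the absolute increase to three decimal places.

R_before = 0.627
R_after = 1 − (1 − 0.627)^2 = 0.861
ΔR = 0.861 − 0.627 = 0.234

0.234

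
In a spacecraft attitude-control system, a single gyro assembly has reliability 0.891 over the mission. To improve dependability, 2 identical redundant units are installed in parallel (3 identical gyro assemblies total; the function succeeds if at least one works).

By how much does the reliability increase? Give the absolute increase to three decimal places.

0.108

R_before = 0.891
R_after = 1 − (1 − 0.891)^3 = 0.999
ΔR = 0.999 − 0.891 = 0.108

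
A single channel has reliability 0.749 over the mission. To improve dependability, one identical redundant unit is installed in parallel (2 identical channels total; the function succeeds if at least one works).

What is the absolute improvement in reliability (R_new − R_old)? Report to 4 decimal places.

0.1880

R_before = 0.749
R_after = 1 − (1 − 0.749)^2 = 0.9370
ΔR = 0.9370 − 0.749 = 0.1880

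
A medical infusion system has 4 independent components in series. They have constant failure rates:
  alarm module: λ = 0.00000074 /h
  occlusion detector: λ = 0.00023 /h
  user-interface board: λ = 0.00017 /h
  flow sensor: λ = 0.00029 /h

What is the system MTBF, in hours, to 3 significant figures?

Series of exponential components: λ_sys = Σ λ_i
λ_sys = 0.00000074 + 0.00023 + 0.00017 + 0.00029 = 6.9074e-04 /h
MTBF = 1 / λ_sys = 1450 h

1450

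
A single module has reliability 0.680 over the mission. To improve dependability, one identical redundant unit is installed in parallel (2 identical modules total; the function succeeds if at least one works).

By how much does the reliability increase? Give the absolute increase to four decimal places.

0.2176

R_before = 0.680
R_after = 1 − (1 − 0.680)^2 = 0.8976
ΔR = 0.8976 − 0.680 = 0.2176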